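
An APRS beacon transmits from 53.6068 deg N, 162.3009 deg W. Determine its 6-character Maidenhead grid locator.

AO83uo

Add 180° to longitude and 90° to latitude: 17.6991, 143.6068.
Field: 17.6991/20 → 0 → A, 143.6068/10 → 14 → O; chars AO.
Square: 17.6991/2 → 8, 3.6068/1 → 3; chars 83.
Subsquare: 1.6991/0.0833333 → 20 → u, 0.6068/0.0416667 → 14 → o; chars uo.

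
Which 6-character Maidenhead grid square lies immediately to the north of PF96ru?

Latitude subsquare u = 20; +1 → 21 = v.
The longitude characters are unchanged.

PF96rv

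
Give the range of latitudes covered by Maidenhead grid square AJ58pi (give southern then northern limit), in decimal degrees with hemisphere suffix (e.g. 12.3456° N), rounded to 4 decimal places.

Field A=0, J=9: +0·20° lon, +9·10° lat → SW at lon -180°, lat 0°.
Square 5, 8: +5·2° lon, +8·1° lat → SW at lon -170°, lat 8°.
Subsquare p=15, i=8: +15·0.0833333° lon, +8·0.0416667° lat → SW at lon -168.75°, lat 8.33333°.
Cell spans 0.0833333° lon × 0.0416667° lat.
south 8.3333° N, north 8.3750° N.

8.3333° N, 8.3750° N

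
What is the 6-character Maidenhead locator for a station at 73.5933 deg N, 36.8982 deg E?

KQ83ko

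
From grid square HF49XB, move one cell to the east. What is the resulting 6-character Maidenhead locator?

Longitude subsquare x = 23; +1 → 24, wraps to 0 = a, carry into square.
Longitude square 4; +1 → 5.
The latitude characters are unchanged.

HF59ab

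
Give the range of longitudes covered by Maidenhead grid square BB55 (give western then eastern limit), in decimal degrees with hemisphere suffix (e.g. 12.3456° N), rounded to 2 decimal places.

Field B=1, B=1: +1·20° lon, +1·10° lat → SW at lon -160°, lat -80°.
Square 5, 5: +5·2° lon, +5·1° lat → SW at lon -150°, lat -75°.
Cell spans 2° lon × 1° lat.
west 150.00° W, east 148.00° W.

150.00° W, 148.00° W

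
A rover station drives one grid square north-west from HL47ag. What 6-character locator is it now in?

HL37xh

Longitude subsquare a = 0; −1 → -1, wraps to 23 = x, carry into square.
Longitude square 4; −1 → 3.
Latitude subsquare g = 6; +1 → 7 = h.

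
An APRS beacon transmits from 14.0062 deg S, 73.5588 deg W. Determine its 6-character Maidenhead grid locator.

FH35fx

Offset from 180°W / 90°S: lon 106.4412°, lat 75.9938°.
Field: lon ⌊106.4412/20⌋ = 5 → F; lat ⌊75.9938/10⌋ = 7 → H.
Square: lon ⌊6.4412/2⌋ = 3; lat ⌊5.9938/1⌋ = 5.
Subsquare: lon ⌊0.4412/0.0833333⌋ = 5 → f; lat ⌊0.9938/0.0416667⌋ = 23 → x.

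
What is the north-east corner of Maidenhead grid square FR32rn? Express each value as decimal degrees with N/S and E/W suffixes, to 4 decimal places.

Field F=5, R=17: +5·20° lon, +17·10° lat → SW at lon -80°, lat 80°.
Square 3, 2: +3·2° lon, +2·1° lat → SW at lon -74°, lat 82°.
Subsquare r=17, n=13: +17·0.0833333° lon, +13·0.0416667° lat → SW at lon -72.5833°, lat 82.5417°.
Cell spans 0.0833333° lon × 0.0416667° lat. NE corner is SW corner plus one full cell.
latitude 82.5833° N, longitude 72.5000° W.

82.5833° N, 72.5000° W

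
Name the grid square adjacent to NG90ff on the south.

NG90fe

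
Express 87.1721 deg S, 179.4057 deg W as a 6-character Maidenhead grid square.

Shift to the Maidenhead origin (180°W, 90°S): lon 0.5943, lat 2.8279.
Field: 0.5943/20 → 0 → A, 2.8279/10 → 0 → A; chars AA.
Square: 0.5943/2 → 0, 2.8279/1 → 2; chars 02.
Subsquare: 0.5943/0.0833333 → 7 → h, 0.8279/0.0416667 → 19 → t; chars ht.

AA02ht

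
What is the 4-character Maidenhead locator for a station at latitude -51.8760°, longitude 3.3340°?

JD18

Shift to the Maidenhead origin (180°W, 90°S): lon 183.33, lat 38.12.
Field: 183.33/20 → 9 → J, 38.12/10 → 3 → D; chars JD.
Square: 3.33/2 → 1, 8.12/1 → 8; chars 18.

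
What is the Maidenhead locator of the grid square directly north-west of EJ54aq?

EJ44xr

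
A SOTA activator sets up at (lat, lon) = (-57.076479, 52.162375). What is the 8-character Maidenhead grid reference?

Shift to the Maidenhead origin (180°W, 90°S): lon 232.16237, lat 32.92352.
Field: lon ⌊232.16237/20⌋ = 11 → L; lat ⌊32.92352/10⌋ = 3 → D.
Square: lon ⌊12.16237/2⌋ = 6; lat ⌊2.92352/1⌋ = 2.
Subsquare: lon ⌊0.16237/0.0833333⌋ = 1 → b; lat ⌊0.92352/0.0416667⌋ = 22 → w.
Extended square: lon ⌊0.07904/0.00833333⌋ = 9; lat ⌊0.00685/0.00416667⌋ = 1.

LD62bw91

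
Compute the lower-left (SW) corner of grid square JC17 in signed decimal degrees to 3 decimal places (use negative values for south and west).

-63.000, 2.000

Field J=9, C=2: +9·20° lon, +2·10° lat → SW at lon 0°, lat -70°.
Square 1, 7: +1·2° lon, +7·1° lat → SW at lon 2°, lat -63°.
latitude -63.000, longitude 2.000.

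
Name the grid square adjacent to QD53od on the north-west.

Longitude subsquare o = 14; −1 → 13 = n.
Latitude subsquare d = 3; +1 → 4 = e.

QD53ne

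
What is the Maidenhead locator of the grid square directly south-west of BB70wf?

BB70ve

Longitude subsquare w = 22; −1 → 21 = v.
Latitude subsquare f = 5; −1 → 4 = e.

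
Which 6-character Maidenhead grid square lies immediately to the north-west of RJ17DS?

RJ17ct

Longitude subsquare d = 3; −1 → 2 = c.
Latitude subsquare s = 18; +1 → 19 = t.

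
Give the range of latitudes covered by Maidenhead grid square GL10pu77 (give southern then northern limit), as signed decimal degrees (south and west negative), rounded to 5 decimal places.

20.86250, 20.86667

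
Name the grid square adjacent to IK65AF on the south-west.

IK55xe

Longitude subsquare a = 0; −1 → -1, wraps to 23 = x, carry into square.
Longitude square 6; −1 → 5.
Latitude subsquare f = 5; −1 → 4 = e.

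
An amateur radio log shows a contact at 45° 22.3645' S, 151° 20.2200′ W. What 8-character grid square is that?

BE44hp90

Add 180° to longitude and 90° to latitude: 28.66300, 44.62726.
Field: 28.66300/20 → 1 → B, 44.62726/10 → 4 → E; chars BE.
Square: 8.66300/2 → 4, 4.62726/1 → 4; chars 44.
Subsquare: 0.66300/0.0833333 → 7 → h, 0.62726/0.0416667 → 15 → p; chars hp.
Extended square: 0.07967/0.00833333 → 9, 0.00226/0.00416667 → 0; chars 90.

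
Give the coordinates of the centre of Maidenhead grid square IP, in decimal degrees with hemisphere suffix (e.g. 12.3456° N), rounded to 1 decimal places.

65.0° N, 10.0° W

Field I=8, P=15: +8·20° lon, +15·10° lat → SW at lon -20°, lat 60°.
Cell spans 20° lon × 10° lat. Centre is SW corner plus half of each.
latitude 65.0° N, longitude 10.0° W.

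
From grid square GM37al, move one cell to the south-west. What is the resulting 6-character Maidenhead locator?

GM27xk

Longitude subsquare a = 0; −1 → -1, wraps to 23 = x, carry into square.
Longitude square 3; −1 → 2.
Latitude subsquare l = 11; −1 → 10 = k.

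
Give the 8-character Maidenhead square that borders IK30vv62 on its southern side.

IK30vv61

Latitude extended square 2; −1 → 1.
The longitude characters are unchanged.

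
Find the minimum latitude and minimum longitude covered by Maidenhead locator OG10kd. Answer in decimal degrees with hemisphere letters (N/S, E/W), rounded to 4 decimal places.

29.8750° S, 102.8333° E

Field O=14, G=6: +14·20° lon, +6·10° lat → SW at lon 100°, lat -30°.
Square 1, 0: +1·2° lon, +0·1° lat → SW at lon 102°, lat -30°.
Subsquare k=10, d=3: +10·0.0833333° lon, +3·0.0416667° lat → SW at lon 102.833°, lat -29.875°.
latitude 29.8750° S, longitude 102.8333° E.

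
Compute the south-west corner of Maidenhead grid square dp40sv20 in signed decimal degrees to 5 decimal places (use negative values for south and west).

60.87500, -110.48333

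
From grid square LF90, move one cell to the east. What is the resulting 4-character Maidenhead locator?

Longitude square 9; +1 → 10, wraps to 0, carry into field.
Longitude field L = 11; +1 → 12 = M.
The latitude characters are unchanged.

MF00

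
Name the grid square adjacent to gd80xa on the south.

GC89xx

Latitude subsquare a = 0; −1 → -1, wraps to 23 = x, carry into square.
Latitude square 0; −1 → -1, wraps to 9, carry into field.
Latitude field D = 3; −1 → 2 = C.
The longitude characters are unchanged.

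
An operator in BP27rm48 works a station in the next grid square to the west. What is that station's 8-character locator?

BP27rm38

Longitude extended square 4; −1 → 3.
The latitude characters are unchanged.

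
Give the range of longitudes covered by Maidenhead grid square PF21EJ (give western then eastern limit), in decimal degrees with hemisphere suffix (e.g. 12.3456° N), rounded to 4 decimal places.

Field P=15, F=5: +15·20° lon, +5·10° lat → SW at lon 120°, lat -40°.
Square 2, 1: +2·2° lon, +1·1° lat → SW at lon 124°, lat -39°.
Subsquare e=4, j=9: +4·0.0833333° lon, +9·0.0416667° lat → SW at lon 124.333°, lat -38.625°.
Cell spans 0.0833333° lon × 0.0416667° lat.
west 124.3333° E, east 124.4167° E.

124.3333° E, 124.4167° E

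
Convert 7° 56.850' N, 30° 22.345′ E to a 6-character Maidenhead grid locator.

KJ57ew

Add 180° to longitude and 90° to latitude: 210.3724, 97.9475.
Field: 210.3724/20 → 10 → K, 97.9475/10 → 9 → J; chars KJ.
Square: 10.3724/2 → 5, 7.9475/1 → 7; chars 57.
Subsquare: 0.3724/0.0833333 → 4 → e, 0.9475/0.0416667 → 22 → w; chars ew.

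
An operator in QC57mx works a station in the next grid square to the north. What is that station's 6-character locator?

Latitude subsquare x = 23; +1 → 24, wraps to 0 = a, carry into square.
Latitude square 7; +1 → 8.
The longitude characters are unchanged.

QC58ma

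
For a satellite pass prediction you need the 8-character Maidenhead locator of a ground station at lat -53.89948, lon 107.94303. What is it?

Add 180° to longitude and 90° to latitude: 287.94303, 36.10052.
Field: lon ⌊287.94303/20⌋ = 14 → O; lat ⌊36.10052/10⌋ = 3 → D.
Square: lon ⌊7.94303/2⌋ = 3; lat ⌊6.10052/1⌋ = 6.
Subsquare: lon ⌊1.94303/0.0833333⌋ = 23 → x; lat ⌊0.10052/0.0416667⌋ = 2 → c.
Extended square: lon ⌊0.02636/0.00833333⌋ = 3; lat ⌊0.01719/0.00416667⌋ = 4.

OD36xc34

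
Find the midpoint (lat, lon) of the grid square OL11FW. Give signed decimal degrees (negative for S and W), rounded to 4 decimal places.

21.9375, 102.4583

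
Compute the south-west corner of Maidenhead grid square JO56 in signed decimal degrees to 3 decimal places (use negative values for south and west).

56.000, 10.000

Field J=9, O=14: +9·20° lon, +14·10° lat → SW at lon 0°, lat 50°.
Square 5, 6: +5·2° lon, +6·1° lat → SW at lon 10°, lat 56°.
latitude 56.000, longitude 10.000.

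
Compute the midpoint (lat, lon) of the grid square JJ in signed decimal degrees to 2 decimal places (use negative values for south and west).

5.00, 10.00

Field J=9, J=9: +9·20° lon, +9·10° lat → SW at lon 0°, lat 0°.
Cell spans 20° lon × 10° lat. Centre is SW corner plus half of each.
latitude 5.00, longitude 10.00.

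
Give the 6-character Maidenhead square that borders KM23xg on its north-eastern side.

KM33ah

Longitude subsquare x = 23; +1 → 24, wraps to 0 = a, carry into square.
Longitude square 2; +1 → 3.
Latitude subsquare g = 6; +1 → 7 = h.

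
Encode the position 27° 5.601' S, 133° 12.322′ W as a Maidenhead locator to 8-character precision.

Shift to the Maidenhead origin (180°W, 90°S): lon 46.79463, lat 62.90665.
Field: 46.79463/20 → 2 → C, 62.90665/10 → 6 → G; chars CG.
Square: 6.79463/2 → 3, 2.90665/1 → 2; chars 32.
Subsquare: 0.79463/0.0833333 → 9 → j, 0.90665/0.0416667 → 21 → v; chars jv.
Extended square: 0.04463/0.00833333 → 5, 0.03165/0.00416667 → 7; chars 57.

CG32jv57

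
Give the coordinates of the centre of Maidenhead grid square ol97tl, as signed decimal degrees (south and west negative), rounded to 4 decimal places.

27.4792, 119.6250

Field O=14, L=11: +14·20° lon, +11·10° lat → SW at lon 100°, lat 20°.
Square 9, 7: +9·2° lon, +7·1° lat → SW at lon 118°, lat 27°.
Subsquare t=19, l=11: +19·0.0833333° lon, +11·0.0416667° lat → SW at lon 119.583°, lat 27.4583°.
Cell spans 0.0833333° lon × 0.0416667° lat. Centre is SW corner plus half of each.
latitude 27.4792, longitude 119.6250.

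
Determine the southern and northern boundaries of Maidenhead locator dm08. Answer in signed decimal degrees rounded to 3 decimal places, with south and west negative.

38.000, 39.000

Field D=3, M=12: +3·20° lon, +12·10° lat → SW at lon -120°, lat 30°.
Square 0, 8: +0·2° lon, +8·1° lat → SW at lon -120°, lat 38°.
Cell spans 2° lon × 1° lat.
south 38.000, north 39.000.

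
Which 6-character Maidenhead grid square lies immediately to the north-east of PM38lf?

PM38mg

Longitude subsquare l = 11; +1 → 12 = m.
Latitude subsquare f = 5; +1 → 6 = g.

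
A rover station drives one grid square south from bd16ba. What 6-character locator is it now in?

BD15bx

Latitude subsquare a = 0; −1 → -1, wraps to 23 = x, carry into square.
Latitude square 6; −1 → 5.
The longitude characters are unchanged.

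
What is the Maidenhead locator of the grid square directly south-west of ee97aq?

Longitude subsquare a = 0; −1 → -1, wraps to 23 = x, carry into square.
Longitude square 9; −1 → 8.
Latitude subsquare q = 16; −1 → 15 = p.

EE87xp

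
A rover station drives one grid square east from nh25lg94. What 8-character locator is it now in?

NH25mg04

Longitude extended square 9; +1 → 10, wraps to 0, carry into subsquare.
Longitude subsquare l = 11; +1 → 12 = m.
The latitude characters are unchanged.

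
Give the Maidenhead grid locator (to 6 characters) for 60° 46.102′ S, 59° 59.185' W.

GC09af

Offset from 180°W / 90°S: lon 120.0136°, lat 29.2316°.
Field: 120.0136/20 → 6 → G, 29.2316/10 → 2 → C; chars GC.
Square: 0.0136/2 → 0, 9.2316/1 → 9; chars 09.
Subsquare: 0.0136/0.0833333 → 0 → a, 0.2316/0.0416667 → 5 → f; chars af.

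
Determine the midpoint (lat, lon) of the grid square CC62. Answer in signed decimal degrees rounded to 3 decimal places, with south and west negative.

-67.500, -127.000

Field C=2, C=2: +2·20° lon, +2·10° lat → SW at lon -140°, lat -70°.
Square 6, 2: +6·2° lon, +2·1° lat → SW at lon -128°, lat -68°.
Cell spans 2° lon × 1° lat. Centre is SW corner plus half of each.
latitude -67.500, longitude -127.000.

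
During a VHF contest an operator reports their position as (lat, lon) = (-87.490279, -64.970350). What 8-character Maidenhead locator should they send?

FA72mm32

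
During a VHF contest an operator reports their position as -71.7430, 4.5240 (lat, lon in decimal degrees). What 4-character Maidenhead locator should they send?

JB28

Add 180° to longitude and 90° to latitude: 184.52, 18.26.
Field: 184.52/20 → 9 → J, 18.26/10 → 1 → B; chars JB.
Square: 4.52/2 → 2, 8.26/1 → 8; chars 28.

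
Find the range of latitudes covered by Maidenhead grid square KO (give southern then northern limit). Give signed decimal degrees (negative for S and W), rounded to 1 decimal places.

Field K=10, O=14: +10·20° lon, +14·10° lat → SW at lon 20°, lat 50°.
Cell spans 20° lon × 10° lat.
south 50.0, north 60.0.

50.0, 60.0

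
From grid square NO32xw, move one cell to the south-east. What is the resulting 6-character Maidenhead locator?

NO42av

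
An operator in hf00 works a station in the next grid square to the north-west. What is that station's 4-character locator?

Longitude square 0; −1 → -1, wraps to 9, carry into field.
Longitude field H = 7; −1 → 6 = G.
Latitude square 0; +1 → 1.

GF91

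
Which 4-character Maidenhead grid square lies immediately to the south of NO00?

NN09

Latitude square 0; −1 → -1, wraps to 9, carry into field.
Latitude field O = 14; −1 → 13 = N.
The longitude characters are unchanged.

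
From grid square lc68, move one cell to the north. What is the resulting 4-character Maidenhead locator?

LC69

Latitude square 8; +1 → 9.
The longitude characters are unchanged.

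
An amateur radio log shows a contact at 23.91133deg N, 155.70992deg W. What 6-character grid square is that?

Shift to the Maidenhead origin (180°W, 90°S): lon 24.2901, lat 113.9113.
Field: 24.2901/20 → 1 → B, 113.9113/10 → 11 → L; chars BL.
Square: 4.2901/2 → 2, 3.9113/1 → 3; chars 23.
Subsquare: 0.2901/0.0833333 → 3 → d, 0.9113/0.0416667 → 21 → v; chars dv.

BL23dv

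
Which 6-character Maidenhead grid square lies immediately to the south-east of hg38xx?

HG48aw

Longitude subsquare x = 23; +1 → 24, wraps to 0 = a, carry into square.
Longitude square 3; +1 → 4.
Latitude subsquare x = 23; −1 → 22 = w.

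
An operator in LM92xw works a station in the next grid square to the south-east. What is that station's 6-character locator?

MM02av

Longitude subsquare x = 23; +1 → 24, wraps to 0 = a, carry into square.
Longitude square 9; +1 → 10, wraps to 0, carry into field.
Longitude field L = 11; +1 → 12 = M.
Latitude subsquare w = 22; −1 → 21 = v.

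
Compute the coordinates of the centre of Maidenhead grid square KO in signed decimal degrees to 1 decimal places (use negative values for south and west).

55.0, 30.0

Field K=10, O=14: +10·20° lon, +14·10° lat → SW at lon 20°, lat 50°.
Cell spans 20° lon × 10° lat. Centre is SW corner plus half of each.
latitude 55.0, longitude 30.0.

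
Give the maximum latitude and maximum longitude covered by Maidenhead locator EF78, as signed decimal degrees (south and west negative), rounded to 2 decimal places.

Field E=4, F=5: +4·20° lon, +5·10° lat → SW at lon -100°, lat -40°.
Square 7, 8: +7·2° lon, +8·1° lat → SW at lon -86°, lat -32°.
Cell spans 2° lon × 1° lat. NE corner is SW corner plus one full cell.
latitude -31.00, longitude -84.00.

-31.00, -84.00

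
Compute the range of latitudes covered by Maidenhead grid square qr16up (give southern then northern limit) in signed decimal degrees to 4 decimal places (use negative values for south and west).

86.6250, 86.6667

Field Q=16, R=17: +16·20° lon, +17·10° lat → SW at lon 140°, lat 80°.
Square 1, 6: +1·2° lon, +6·1° lat → SW at lon 142°, lat 86°.
Subsquare u=20, p=15: +20·0.0833333° lon, +15·0.0416667° lat → SW at lon 143.667°, lat 86.625°.
Cell spans 0.0833333° lon × 0.0416667° lat.
south 86.6250, north 86.6667.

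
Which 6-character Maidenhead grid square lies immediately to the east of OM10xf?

OM20af

Longitude subsquare x = 23; +1 → 24, wraps to 0 = a, carry into square.
Longitude square 1; +1 → 2.
The latitude characters are unchanged.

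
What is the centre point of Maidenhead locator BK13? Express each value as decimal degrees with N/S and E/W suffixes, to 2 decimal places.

13.50° N, 157.00° W

Field B=1, K=10: +1·20° lon, +10·10° lat → SW at lon -160°, lat 10°.
Square 1, 3: +1·2° lon, +3·1° lat → SW at lon -158°, lat 13°.
Cell spans 2° lon × 1° lat. Centre is SW corner plus half of each.
latitude 13.50° N, longitude 157.00° W.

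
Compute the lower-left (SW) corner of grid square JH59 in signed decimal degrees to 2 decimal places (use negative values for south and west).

-11.00, 10.00

Field J=9, H=7: +9·20° lon, +7·10° lat → SW at lon 0°, lat -20°.
Square 5, 9: +5·2° lon, +9·1° lat → SW at lon 10°, lat -11°.
latitude -11.00, longitude 10.00.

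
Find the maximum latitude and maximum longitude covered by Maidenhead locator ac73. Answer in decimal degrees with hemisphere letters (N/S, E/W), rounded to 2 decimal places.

66.00° S, 164.00° W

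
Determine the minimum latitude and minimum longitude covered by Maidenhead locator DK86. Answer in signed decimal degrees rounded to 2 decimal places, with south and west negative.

Field D=3, K=10: +3·20° lon, +10·10° lat → SW at lon -120°, lat 10°.
Square 8, 6: +8·2° lon, +6·1° lat → SW at lon -104°, lat 16°.
latitude 16.00, longitude -104.00.

16.00, -104.00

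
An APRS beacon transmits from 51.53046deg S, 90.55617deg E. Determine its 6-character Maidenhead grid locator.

ND58gl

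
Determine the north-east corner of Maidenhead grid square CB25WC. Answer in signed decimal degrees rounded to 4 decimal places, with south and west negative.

-74.8750, -134.0833

Field C=2, B=1: +2·20° lon, +1·10° lat → SW at lon -140°, lat -80°.
Square 2, 5: +2·2° lon, +5·1° lat → SW at lon -136°, lat -75°.
Subsquare w=22, c=2: +22·0.0833333° lon, +2·0.0416667° lat → SW at lon -134.167°, lat -74.9167°.
Cell spans 0.0833333° lon × 0.0416667° lat. NE corner is SW corner plus one full cell.
latitude -74.8750, longitude -134.0833.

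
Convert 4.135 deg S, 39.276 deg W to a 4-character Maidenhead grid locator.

Add 180° to longitude and 90° to latitude: 140.72, 85.86.
Field: lon ⌊140.72/20⌋ = 7 → H; lat ⌊85.86/10⌋ = 8 → I.
Square: lon ⌊0.72/2⌋ = 0; lat ⌊5.86/1⌋ = 5.

HI05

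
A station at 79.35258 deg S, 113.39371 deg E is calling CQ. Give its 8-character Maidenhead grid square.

OB60qp75

Shift to the Maidenhead origin (180°W, 90°S): lon 293.39371, lat 10.64742.
Field (20°×10°, letters A–R): 293.39371/20 → 14 → O, 10.64742/10 → 1 → B; chars OB.
Square (2°×1°, digits 0–9): 13.39371/2 → 6, 0.64742/1 → 0; chars 60.
Subsquare (5′×2.5′, letters a–x): 1.39371/0.0833333 → 16 → q, 0.64742/0.0416667 → 15 → p; chars qp.
Extended square (30″×15″, digits 0–9): 0.06038/0.00833333 → 7, 0.02242/0.00416667 → 5; chars 75.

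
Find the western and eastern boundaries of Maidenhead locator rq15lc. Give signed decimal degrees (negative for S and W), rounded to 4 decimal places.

162.9167, 163.0000

Field R=17, Q=16: +17·20° lon, +16·10° lat → SW at lon 160°, lat 70°.
Square 1, 5: +1·2° lon, +5·1° lat → SW at lon 162°, lat 75°.
Subsquare l=11, c=2: +11·0.0833333° lon, +2·0.0416667° lat → SW at lon 162.917°, lat 75.0833°.
Cell spans 0.0833333° lon × 0.0416667° lat.
west 162.9167, east 163.0000.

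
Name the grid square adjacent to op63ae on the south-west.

OP53xd

Longitude subsquare a = 0; −1 → -1, wraps to 23 = x, carry into square.
Longitude square 6; −1 → 5.
Latitude subsquare e = 4; −1 → 3 = d.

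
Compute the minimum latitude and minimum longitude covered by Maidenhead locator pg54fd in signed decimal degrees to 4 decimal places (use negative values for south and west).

-25.8750, 130.4167

Field P=15, G=6: +15·20° lon, +6·10° lat → SW at lon 120°, lat -30°.
Square 5, 4: +5·2° lon, +4·1° lat → SW at lon 130°, lat -26°.
Subsquare f=5, d=3: +5·0.0833333° lon, +3·0.0416667° lat → SW at lon 130.417°, lat -25.875°.
latitude -25.8750, longitude 130.4167.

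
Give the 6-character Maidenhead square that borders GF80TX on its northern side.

Latitude subsquare x = 23; +1 → 24, wraps to 0 = a, carry into square.
Latitude square 0; +1 → 1.
The longitude characters are unchanged.

GF81ta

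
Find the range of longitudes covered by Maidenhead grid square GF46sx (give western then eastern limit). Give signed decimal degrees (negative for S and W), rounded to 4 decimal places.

-50.5000, -50.4167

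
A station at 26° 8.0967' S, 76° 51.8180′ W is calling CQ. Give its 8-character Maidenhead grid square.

FG13nu67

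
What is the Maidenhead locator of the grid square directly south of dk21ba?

Latitude subsquare a = 0; −1 → -1, wraps to 23 = x, carry into square.
Latitude square 1; −1 → 0.
The longitude characters are unchanged.

DK20bx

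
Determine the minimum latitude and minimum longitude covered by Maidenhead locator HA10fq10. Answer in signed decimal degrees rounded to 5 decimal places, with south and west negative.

-89.33333, -37.57500

Field H=7, A=0: +7·20° lon, +0·10° lat → SW at lon -40°, lat -90°.
Square 1, 0: +1·2° lon, +0·1° lat → SW at lon -38°, lat -90°.
Subsquare f=5, q=16: +5·0.0833333° lon, +16·0.0416667° lat → SW at lon -37.5833°, lat -89.3333°.
Extended square 1, 0: +1·0.00833333° lon, +0·0.00416667° lat → SW at lon -37.575°, lat -89.3333°.
latitude -89.33333, longitude -37.57500.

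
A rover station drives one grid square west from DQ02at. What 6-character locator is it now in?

Longitude subsquare a = 0; −1 → -1, wraps to 23 = x, carry into square.
Longitude square 0; −1 → -1, wraps to 9, carry into field.
Longitude field D = 3; −1 → 2 = C.
The latitude characters are unchanged.

CQ92xt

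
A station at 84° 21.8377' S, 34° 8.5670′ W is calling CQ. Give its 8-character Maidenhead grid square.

HA25wp22

Offset from 180°W / 90°S: lon 145.85722°, lat 5.63604°.
Field (20°×10°, letters A–R): 145.85722/20 → 7 → H, 5.63604/10 → 0 → A; chars HA.
Square (2°×1°, digits 0–9): 5.85722/2 → 2, 5.63604/1 → 5; chars 25.
Subsquare (5′×2.5′, letters a–x): 1.85722/0.0833333 → 22 → w, 0.63604/0.0416667 → 15 → p; chars wp.
Extended square (30″×15″, digits 0–9): 0.02388/0.00833333 → 2, 0.01104/0.00416667 → 2; chars 22.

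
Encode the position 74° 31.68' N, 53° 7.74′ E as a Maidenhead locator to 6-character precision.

LQ64nm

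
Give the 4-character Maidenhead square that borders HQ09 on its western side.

GQ99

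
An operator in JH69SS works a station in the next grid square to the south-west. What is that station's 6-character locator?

JH69rr

Longitude subsquare s = 18; −1 → 17 = r.
Latitude subsquare s = 18; −1 → 17 = r.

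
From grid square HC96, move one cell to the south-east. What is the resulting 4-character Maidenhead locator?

IC05

Longitude square 9; +1 → 10, wraps to 0, carry into field.
Longitude field H = 7; +1 → 8 = I.
Latitude square 6; −1 → 5.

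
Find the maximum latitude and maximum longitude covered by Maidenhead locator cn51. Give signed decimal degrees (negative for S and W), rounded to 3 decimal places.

Field C=2, N=13: +2·20° lon, +13·10° lat → SW at lon -140°, lat 40°.
Square 5, 1: +5·2° lon, +1·1° lat → SW at lon -130°, lat 41°.
Cell spans 2° lon × 1° lat. NE corner is SW corner plus one full cell.
latitude 42.000, longitude -128.000.

42.000, -128.000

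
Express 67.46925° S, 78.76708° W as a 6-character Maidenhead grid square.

Shift to the Maidenhead origin (180°W, 90°S): lon 101.2329, lat 22.5307.
Field: lon ⌊101.2329/20⌋ = 5 → F; lat ⌊22.5307/10⌋ = 2 → C.
Square: lon ⌊1.2329/2⌋ = 0; lat ⌊2.5307/1⌋ = 2.
Subsquare: lon ⌊1.2329/0.0833333⌋ = 14 → o; lat ⌊0.5307/0.0416667⌋ = 12 → m.

FC02om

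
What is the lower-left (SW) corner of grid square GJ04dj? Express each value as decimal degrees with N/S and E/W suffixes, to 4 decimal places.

4.3750° N, 59.7500° W

Field G=6, J=9: +6·20° lon, +9·10° lat → SW at lon -60°, lat 0°.
Square 0, 4: +0·2° lon, +4·1° lat → SW at lon -60°, lat 4°.
Subsquare d=3, j=9: +3·0.0833333° lon, +9·0.0416667° lat → SW at lon -59.75°, lat 4.375°.
latitude 4.3750° N, longitude 59.7500° W.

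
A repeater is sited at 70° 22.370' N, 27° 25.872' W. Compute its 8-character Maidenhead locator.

HQ60gi89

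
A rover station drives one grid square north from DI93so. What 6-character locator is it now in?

DI93sp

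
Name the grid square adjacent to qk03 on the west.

PK93

Longitude square 0; −1 → -1, wraps to 9, carry into field.
Longitude field Q = 16; −1 → 15 = P.
The latitude characters are unchanged.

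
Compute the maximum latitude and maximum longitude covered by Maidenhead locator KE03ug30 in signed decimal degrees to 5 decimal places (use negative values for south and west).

Field K=10, E=4: +10·20° lon, +4·10° lat → SW at lon 20°, lat -50°.
Square 0, 3: +0·2° lon, +3·1° lat → SW at lon 20°, lat -47°.
Subsquare u=20, g=6: +20·0.0833333° lon, +6·0.0416667° lat → SW at lon 21.6667°, lat -46.75°.
Extended square 3, 0: +3·0.00833333° lon, +0·0.00416667° lat → SW at lon 21.6917°, lat -46.75°.
Cell spans 0.00833333° lon × 0.00416667° lat. NE corner is SW corner plus one full cell.
latitude -46.74583, longitude 21.70000.

-46.74583, 21.70000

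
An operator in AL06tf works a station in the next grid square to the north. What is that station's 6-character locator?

AL06tg

Latitude subsquare f = 5; +1 → 6 = g.
The longitude characters are unchanged.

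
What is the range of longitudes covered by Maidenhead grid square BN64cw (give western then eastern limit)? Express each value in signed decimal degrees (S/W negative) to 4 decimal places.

Field B=1, N=13: +1·20° lon, +13·10° lat → SW at lon -160°, lat 40°.
Square 6, 4: +6·2° lon, +4·1° lat → SW at lon -148°, lat 44°.
Subsquare c=2, w=22: +2·0.0833333° lon, +22·0.0416667° lat → SW at lon -147.833°, lat 44.9167°.
Cell spans 0.0833333° lon × 0.0416667° lat.
west -147.8333, east -147.7500.

-147.8333, -147.7500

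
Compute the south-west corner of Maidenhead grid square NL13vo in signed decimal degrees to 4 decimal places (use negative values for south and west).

23.5833, 83.7500

Field N=13, L=11: +13·20° lon, +11·10° lat → SW at lon 80°, lat 20°.
Square 1, 3: +1·2° lon, +3·1° lat → SW at lon 82°, lat 23°.
Subsquare v=21, o=14: +21·0.0833333° lon, +14·0.0416667° lat → SW at lon 83.75°, lat 23.5833°.
latitude 23.5833, longitude 83.7500.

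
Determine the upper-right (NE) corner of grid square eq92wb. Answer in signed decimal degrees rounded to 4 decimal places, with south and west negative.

Field E=4, Q=16: +4·20° lon, +16·10° lat → SW at lon -100°, lat 70°.
Square 9, 2: +9·2° lon, +2·1° lat → SW at lon -82°, lat 72°.
Subsquare w=22, b=1: +22·0.0833333° lon, +1·0.0416667° lat → SW at lon -80.1667°, lat 72.0417°.
Cell spans 0.0833333° lon × 0.0416667° lat. NE corner is SW corner plus one full cell.
latitude 72.0833, longitude -80.0833.

72.0833, -80.0833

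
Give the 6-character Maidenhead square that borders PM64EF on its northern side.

Latitude subsquare f = 5; +1 → 6 = g.
The longitude characters are unchanged.

PM64eg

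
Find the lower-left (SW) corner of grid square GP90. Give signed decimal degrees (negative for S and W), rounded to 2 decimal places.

60.00, -42.00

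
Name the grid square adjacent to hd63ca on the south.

Latitude subsquare a = 0; −1 → -1, wraps to 23 = x, carry into square.
Latitude square 3; −1 → 2.
The longitude characters are unchanged.

HD62cx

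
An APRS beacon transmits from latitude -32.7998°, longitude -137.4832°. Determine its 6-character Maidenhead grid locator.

CF17ge

Offset from 180°W / 90°S: lon 42.5168°, lat 57.2002°.
Field (20°×10°, letters A–R): lon ⌊42.5168/20⌋ = 2 → C; lat ⌊57.2002/10⌋ = 5 → F.
Square (2°×1°, digits 0–9): lon ⌊2.5168/2⌋ = 1; lat ⌊7.2002/1⌋ = 7.
Subsquare (5′×2.5′, letters a–x): lon ⌊0.5168/0.0833333⌋ = 6 → g; lat ⌊0.2002/0.0416667⌋ = 4 → e.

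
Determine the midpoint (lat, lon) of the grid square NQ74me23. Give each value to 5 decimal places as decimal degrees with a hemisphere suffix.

74.18125° N, 95.02083° E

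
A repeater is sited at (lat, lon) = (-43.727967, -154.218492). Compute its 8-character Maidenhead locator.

BE26vg35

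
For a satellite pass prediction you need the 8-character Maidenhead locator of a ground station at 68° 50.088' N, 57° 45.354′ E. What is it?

LP88vu00

Shift to the Maidenhead origin (180°W, 90°S): lon 237.75590, lat 158.83480.
Field: 237.75590/20 → 11 → L, 158.83480/10 → 15 → P; chars LP.
Square: 17.75590/2 → 8, 8.83480/1 → 8; chars 88.
Subsquare: 1.75590/0.0833333 → 21 → v, 0.83480/0.0416667 → 20 → u; chars vu.
Extended square: 0.00590/0.00833333 → 0, 0.00147/0.00416667 → 0; chars 00.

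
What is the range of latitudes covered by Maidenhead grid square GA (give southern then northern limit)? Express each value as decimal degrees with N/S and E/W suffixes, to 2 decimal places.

90.00° S, 80.00° S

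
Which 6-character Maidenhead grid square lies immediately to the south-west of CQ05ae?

Longitude subsquare a = 0; −1 → -1, wraps to 23 = x, carry into square.
Longitude square 0; −1 → -1, wraps to 9, carry into field.
Longitude field C = 2; −1 → 1 = B.
Latitude subsquare e = 4; −1 → 3 = d.

BQ95xd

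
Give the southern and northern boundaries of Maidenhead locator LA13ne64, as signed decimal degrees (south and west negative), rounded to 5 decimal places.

Field L=11, A=0: +11·20° lon, +0·10° lat → SW at lon 40°, lat -90°.
Square 1, 3: +1·2° lon, +3·1° lat → SW at lon 42°, lat -87°.
Subsquare n=13, e=4: +13·0.0833333° lon, +4·0.0416667° lat → SW at lon 43.0833°, lat -86.8333°.
Extended square 6, 4: +6·0.00833333° lon, +4·0.00416667° lat → SW at lon 43.1333°, lat -86.8167°.
Cell spans 0.00833333° lon × 0.00416667° lat.
south -86.81667, north -86.81250.

-86.81667, -86.81250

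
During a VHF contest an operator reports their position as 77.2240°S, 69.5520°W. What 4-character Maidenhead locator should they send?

FB52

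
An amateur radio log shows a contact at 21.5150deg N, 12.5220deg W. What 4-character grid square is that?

IL31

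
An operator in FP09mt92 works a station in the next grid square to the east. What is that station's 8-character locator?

FP09nt02

Longitude extended square 9; +1 → 10, wraps to 0, carry into subsquare.
Longitude subsquare m = 12; +1 → 13 = n.
The latitude characters are unchanged.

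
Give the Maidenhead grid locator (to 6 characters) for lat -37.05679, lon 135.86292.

PF72ww

Shift to the Maidenhead origin (180°W, 90°S): lon 315.8629, lat 52.9432.
Field (20°×10°, letters A–R): 315.8629/20 → 15 → P, 52.9432/10 → 5 → F; chars PF.
Square (2°×1°, digits 0–9): 15.8629/2 → 7, 2.9432/1 → 2; chars 72.
Subsquare (5′×2.5′, letters a–x): 1.8629/0.0833333 → 22 → w, 0.9432/0.0416667 → 22 → w; chars ww.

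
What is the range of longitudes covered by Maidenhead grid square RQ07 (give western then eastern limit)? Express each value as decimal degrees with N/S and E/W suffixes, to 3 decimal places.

160.000° E, 162.000° E

Field R=17, Q=16: +17·20° lon, +16·10° lat → SW at lon 160°, lat 70°.
Square 0, 7: +0·2° lon, +7·1° lat → SW at lon 160°, lat 77°.
Cell spans 2° lon × 1° lat.
west 160.000° E, east 162.000° E.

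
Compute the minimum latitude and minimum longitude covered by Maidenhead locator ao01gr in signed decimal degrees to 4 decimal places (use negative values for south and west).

51.7083, -179.5000

Field A=0, O=14: +0·20° lon, +14·10° lat → SW at lon -180°, lat 50°.
Square 0, 1: +0·2° lon, +1·1° lat → SW at lon -180°, lat 51°.
Subsquare g=6, r=17: +6·0.0833333° lon, +17·0.0416667° lat → SW at lon -179.5°, lat 51.7083°.
latitude 51.7083, longitude -179.5000.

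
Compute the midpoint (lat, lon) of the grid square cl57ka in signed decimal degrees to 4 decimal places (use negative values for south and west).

27.0208, -129.1250

Field C=2, L=11: +2·20° lon, +11·10° lat → SW at lon -140°, lat 20°.
Square 5, 7: +5·2° lon, +7·1° lat → SW at lon -130°, lat 27°.
Subsquare k=10, a=0: +10·0.0833333° lon, +0·0.0416667° lat → SW at lon -129.167°, lat 27°.
Cell spans 0.0833333° lon × 0.0416667° lat. Centre is SW corner plus half of each.
latitude 27.0208, longitude -129.1250.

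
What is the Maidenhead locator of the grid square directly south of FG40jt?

FG40js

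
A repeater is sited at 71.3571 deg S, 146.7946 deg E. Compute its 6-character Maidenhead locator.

Shift to the Maidenhead origin (180°W, 90°S): lon 326.7946, lat 18.6429.
Field: 326.7946/20 → 16 → Q, 18.6429/10 → 1 → B; chars QB.
Square: 6.7946/2 → 3, 8.6429/1 → 8; chars 38.
Subsquare: 0.7946/0.0833333 → 9 → j, 0.6429/0.0416667 → 15 → p; chars jp.

QB38jp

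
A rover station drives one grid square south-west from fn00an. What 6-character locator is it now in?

EN90xm

Longitude subsquare a = 0; −1 → -1, wraps to 23 = x, carry into square.
Longitude square 0; −1 → -1, wraps to 9, carry into field.
Longitude field F = 5; −1 → 4 = E.
Latitude subsquare n = 13; −1 → 12 = m.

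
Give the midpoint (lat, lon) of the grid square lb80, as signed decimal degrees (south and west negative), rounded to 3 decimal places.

Field L=11, B=1: +11·20° lon, +1·10° lat → SW at lon 40°, lat -80°.
Square 8, 0: +8·2° lon, +0·1° lat → SW at lon 56°, lat -80°.
Cell spans 2° lon × 1° lat. Centre is SW corner plus half of each.
latitude -79.500, longitude 57.000.

-79.500, 57.000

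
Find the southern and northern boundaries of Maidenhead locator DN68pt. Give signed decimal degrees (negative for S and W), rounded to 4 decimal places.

48.7917, 48.8333

Field D=3, N=13: +3·20° lon, +13·10° lat → SW at lon -120°, lat 40°.
Square 6, 8: +6·2° lon, +8·1° lat → SW at lon -108°, lat 48°.
Subsquare p=15, t=19: +15·0.0833333° lon, +19·0.0416667° lat → SW at lon -106.75°, lat 48.7917°.
Cell spans 0.0833333° lon × 0.0416667° lat.
south 48.7917, north 48.8333.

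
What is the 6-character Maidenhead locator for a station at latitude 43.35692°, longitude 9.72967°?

JN43ui

Add 180° to longitude and 90° to latitude: 189.7297, 133.3569.
Field: 189.7297/20 → 9 → J, 133.3569/10 → 13 → N; chars JN.
Square: 9.7297/2 → 4, 3.3569/1 → 3; chars 43.
Subsquare: 1.7297/0.0833333 → 20 → u, 0.3569/0.0416667 → 8 → i; chars ui.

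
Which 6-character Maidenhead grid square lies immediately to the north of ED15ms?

Latitude subsquare s = 18; +1 → 19 = t.
The longitude characters are unchanged.

ED15mt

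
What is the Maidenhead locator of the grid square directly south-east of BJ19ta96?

Longitude extended square 9; +1 → 10, wraps to 0, carry into subsquare.
Longitude subsquare t = 19; +1 → 20 = u.
Latitude extended square 6; −1 → 5.

BJ19ua05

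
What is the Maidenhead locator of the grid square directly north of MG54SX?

MG55sa

Latitude subsquare x = 23; +1 → 24, wraps to 0 = a, carry into square.
Latitude square 4; +1 → 5.
The longitude characters are unchanged.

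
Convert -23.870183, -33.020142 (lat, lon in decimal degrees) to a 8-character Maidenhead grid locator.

HG36ld71

Shift to the Maidenhead origin (180°W, 90°S): lon 146.97986, lat 66.12982.
Field: lon ⌊146.97986/20⌋ = 7 → H; lat ⌊66.12982/10⌋ = 6 → G.
Square: lon ⌊6.97986/2⌋ = 3; lat ⌊6.12982/1⌋ = 6.
Subsquare: lon ⌊0.97986/0.0833333⌋ = 11 → l; lat ⌊0.12982/0.0416667⌋ = 3 → d.
Extended square: lon ⌊0.06319/0.00833333⌋ = 7; lat ⌊0.00482/0.00416667⌋ = 1.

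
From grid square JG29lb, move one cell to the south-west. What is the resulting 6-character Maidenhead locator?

JG29ka

Longitude subsquare l = 11; −1 → 10 = k.
Latitude subsquare b = 1; −1 → 0 = a.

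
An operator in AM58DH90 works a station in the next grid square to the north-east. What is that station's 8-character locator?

AM58eh01

Longitude extended square 9; +1 → 10, wraps to 0, carry into subsquare.
Longitude subsquare d = 3; +1 → 4 = e.
Latitude extended square 0; +1 → 1.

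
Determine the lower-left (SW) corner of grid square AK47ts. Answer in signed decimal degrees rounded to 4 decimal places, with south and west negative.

17.7500, -170.4167

Field A=0, K=10: +0·20° lon, +10·10° lat → SW at lon -180°, lat 10°.
Square 4, 7: +4·2° lon, +7·1° lat → SW at lon -172°, lat 17°.
Subsquare t=19, s=18: +19·0.0833333° lon, +18·0.0416667° lat → SW at lon -170.417°, lat 17.75°.
latitude 17.7500, longitude -170.4167.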